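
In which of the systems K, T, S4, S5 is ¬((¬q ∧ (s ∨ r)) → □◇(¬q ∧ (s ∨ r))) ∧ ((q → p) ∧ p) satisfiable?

S5-tableau for the formula:
1. ¬((¬q ∧ (s ∨ r)) → □◇(¬q ∧ (s ∨ r))) ∧ ((q → p) ∧ p), 0
2. ¬((¬q ∧ (s ∨ r)) → □◇(¬q ∧ (s ∨ r))), 0
3. (q → p) ∧ p, 0
4. ¬q ∧ (s ∨ r), 0
5. ¬□◇(¬q ∧ (s ∨ r)), 0
6. q → p, 0
7. p, 0
8. ¬q, 0
9. s ∨ r, 0
10. r, 0
11. ¬◇(¬q ∧ (s ∨ r)), 1
12. ¬(¬q ∧ (s ∨ r)), 0
13. ¬(¬q ∧ (s ∨ r)), 1
14. ¬(s ∨ r), 0
15. ¬s, 0
16. ¬r, 0
Accessibility: 0R0, 0R1, 1R0, 1R1
Branch closes: r and ¬r both at 0.
Every branch closes (one shown): unsatisfiable in S5.
S4-tableau for the formula:
1. ¬((¬q ∧ (s ∨ r)) → □◇(¬q ∧ (s ∨ r))) ∧ ((q → p) ∧ p), 0
2. ¬((¬q ∧ (s ∨ r)) → □◇(¬q ∧ (s ∨ r))), 0
3. (q → p) ∧ p, 0
4. ¬q ∧ (s ∨ r), 0
5. ¬□◇(¬q ∧ (s ∨ r)), 0
6. q → p, 0
7. p, 0
8. ¬q, 0
9. s ∨ r, 0
10. r, 0
11. ¬◇(¬q ∧ (s ∨ r)), 1
12. ¬(¬q ∧ (s ∨ r)), 1
13. ¬(s ∨ r), 1
14. ¬s, 1
15. ¬r, 1
Accessibility: 0R0, 0R1, 1R1
Complete open branch: satisfiable in S4, hence also in K, T (this S4-model is also a K-model and a T-model).

K, T, S4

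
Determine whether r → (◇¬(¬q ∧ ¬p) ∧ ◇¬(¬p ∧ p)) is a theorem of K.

Tableau for the negation ¬(r → (◇¬(¬q ∧ ¬p) ∧ ◇¬(¬p ∧ p))):
1. ¬(r → (◇¬(¬q ∧ ¬p) ∧ ◇¬(¬p ∧ p))), u
2. r, u
3. ¬(◇¬(¬q ∧ ¬p) ∧ ◇¬(¬p ∧ p)), u
4. ¬◇¬(¬p ∧ p), u
The negation has an open branch (countermodel exists).

No, not valid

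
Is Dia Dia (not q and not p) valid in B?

Tableau for the negation not Dia Dia (not q and not p):
1. not Dia Dia (not q and not p), w0
2. not Dia (not q and not p), w0   [neg-Dia-rule on 1 via w0Rw0]
3. not (not q and not p), w0   [neg-Dia-rule on 2 via w0Rw0]
4. p, w0   [neg-and-rule on 3 (branches; this branch)]
Accessibility: w0Rw0
The negation has an open branch (countermodel exists).

No, not valid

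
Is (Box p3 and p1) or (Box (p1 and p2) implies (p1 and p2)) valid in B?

Yes, valid

Tableau for the negation not ((Box p3 and p1) or (Box (p1 and p2) implies (p1 and p2))):
1. not ((Box p3 and p1) or (Box (p1 and p2) implies (p1 and p2))), w0
2. not (Box p3 and p1), w0
3. not (Box (p1 and p2) implies (p1 and p2)), w0
4. Box (p1 and p2), w0
5. not (p1 and p2), w0
6. p1 and p2, w0
7. p1, w0
8. p2, w0
9. not Box p3, w0
10. not p2, w0
Accessibility: w0Rw0
Branch closes: p2 and not p2 both at w0.
All branches of the negation close; one closing branch shown above.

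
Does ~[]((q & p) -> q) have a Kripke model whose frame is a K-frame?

1. ~[]((q & p) -> q), 0
2. ~((q & p) -> q), 1
3. q & p, 1
4. ~q, 1
5. q, 1
6. p, 1
Accessibility: 0R1
Branch closes: q and ~q both at 1.
Every branch closes; the branch above is one of them.

No, unsatisfiable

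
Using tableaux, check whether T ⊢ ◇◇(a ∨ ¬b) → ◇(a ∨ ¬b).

Tableau for the negation ¬(◇◇(a ∨ ¬b) → ◇(a ∨ ¬b)):
1. ¬(◇◇(a ∨ ¬b) → ◇(a ∨ ¬b)), 0
2. ◇◇(a ∨ ¬b), 0   [¬→-rule on 1]
3. ¬◇(a ∨ ¬b), 0   [¬→-rule on 1]
4. ¬(a ∨ ¬b), 0   [¬◇-rule on 3 via 0R0]
5. ¬a, 0   [¬∨-rule on 4]
6. b, 0   [¬∨-rule on 4]
7. ◇(a ∨ ¬b), 1   [◇-rule on 2: fresh world 1, 0R1]
8. ¬(a ∨ ¬b), 1   [¬◇-rule on 3 via 0R1]
9. ¬a, 1   [¬∨-rule on 8]
10. b, 1   [¬∨-rule on 8]
11. a ∨ ¬b, 2   [◇-rule on 7: fresh world 2, 1R2]
12. ¬b, 2   [∨-rule on 11 (branches; this branch)]
Accessibility: 0R0, 0R1, 1R1, 1R2, 2R2
The negation has an open branch (countermodel exists).

Invalid (countermodel exists)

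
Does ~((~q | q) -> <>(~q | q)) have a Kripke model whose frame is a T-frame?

Unsatisfiable (every branch closes)

1. ~((~q | q) -> <>(~q | q)), w0
2. ~q | q, w0   [~->-rule on 1]
3. ~<>(~q | q), w0   [~->-rule on 1]
4. ~(~q | q), w0   [~<>-rule on 3 via w0Rw0]
5. q, w0   [~|-rule on 4]
6. ~q, w0   [~|-rule on 4]
Accessibility: w0Rw0
Branch closes: q and ~q both at w0.
Every branch closes; the branch above is one of them.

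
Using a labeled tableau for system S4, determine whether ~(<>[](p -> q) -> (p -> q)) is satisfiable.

1. ~(<>[](p -> q) -> (p -> q)), u
2. <>[](p -> q), u
3. ~(p -> q), u
4. p, u
5. ~q, u
6. [](p -> q), v
7. p -> q, v
8. q, v
Accessibility: uRu, uRv, vRv

Satisfiable (open branch found)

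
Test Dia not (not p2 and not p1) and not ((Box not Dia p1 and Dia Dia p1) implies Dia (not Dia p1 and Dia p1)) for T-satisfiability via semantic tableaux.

Unsatisfiable (every branch closes)

1. Dia not (not p2 and not p1) and not ((Box not Dia p1 and Dia Dia p1) implies Dia (not Dia p1 and Dia p1)), w0
2. Dia not (not p2 and not p1), w0
3. not ((Box not Dia p1 and Dia Dia p1) implies Dia (not Dia p1 and Dia p1)), w0
4. Box not Dia p1 and Dia Dia p1, w0
5. not Dia (not Dia p1 and Dia p1), w0
6. Box not Dia p1, w0
7. Dia Dia p1, w0
8. not (not Dia p1 and Dia p1), w0
9. not Dia p1, w0
10. not p1, w0
11. Dia p1, w0
12. not (not p2 and not p1), w1
13. not (not Dia p1 and Dia p1), w1
14. not Dia p1, w1
15. not p1, w1
16. p2, w1
17. Dia p1, w2
18. not (not Dia p1 and Dia p1), w2
19. not Dia p1, w2
20. not p1, w2
21. p1, w3
22. not (not Dia p1 and Dia p1), w3
23. not Dia p1, w3
24. not p1, w3
Accessibility: w0Rw0, w0Rw1, w0Rw2, w0Rw3, w1Rw1, w2Rw2, w3Rw3
Branch closes: p1 and not p1 both at w3.
All branches of the tableau close; one closing branch shown above.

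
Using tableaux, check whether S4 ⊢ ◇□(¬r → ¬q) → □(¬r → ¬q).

No, not valid

Tableau for the negation ¬(◇□(¬r → ¬q) → □(¬r → ¬q)):
1. ¬(◇□(¬r → ¬q) → □(¬r → ¬q)), u
2. ◇□(¬r → ¬q), u
3. ¬□(¬r → ¬q), u
4. □(¬r → ¬q), v
5. ¬r → ¬q, v
6. ¬q, v
7. ¬(¬r → ¬q), w
8. ¬r, w
9. q, w
Accessibility: uRu, uRv, uRw, vRv, wRw
The negation has an open branch (countermodel exists).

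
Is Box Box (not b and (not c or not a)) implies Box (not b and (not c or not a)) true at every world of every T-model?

Tableau for the negation not (Box Box (not b and (not c or not a)) implies Box (not b and (not c or not a))):
1. not (Box Box (not b and (not c or not a)) implies Box (not b and (not c or not a))), w0
2. Box Box (not b and (not c or not a)), w0
3. not Box (not b and (not c or not a)), w0
4. Box (not b and (not c or not a)), w0
5. not b and (not c or not a), w0
6. not b, w0
7. not c or not a, w0
8. not a, w0
9. not (not b and (not c or not a)), w1
10. Box (not b and (not c or not a)), w1
11. not b and (not c or not a), w1
12. not b, w1
13. not c or not a, w1
14. not (not c or not a), w1
15. c, w1
16. a, w1
17. not a, w1
Accessibility: w0Rw0, w0Rw1, w1Rw1
Branch closes: a and not a both at w1.
All branches of the negation close; one closing branch shown above.

Valid in T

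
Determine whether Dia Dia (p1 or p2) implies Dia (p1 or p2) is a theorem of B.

Invalid (countermodel exists)

Tableau for the negation not (Dia Dia (p1 or p2) implies Dia (p1 or p2)):
1. not (Dia Dia (p1 or p2) implies Dia (p1 or p2)), w0
2. Dia Dia (p1 or p2), w0
3. not Dia (p1 or p2), w0
4. not (p1 or p2), w0
5. not p1, w0
6. not p2, w0
7. Dia (p1 or p2), w1
8. not (p1 or p2), w1
9. not p1, w1
10. not p2, w1
11. p1 or p2, w2
12. p2, w2
Accessibility: w0Rw0, w0Rw1, w1Rw0, w1Rw1, w1Rw2, w2Rw1, w2Rw2
The negation has an open branch (countermodel exists).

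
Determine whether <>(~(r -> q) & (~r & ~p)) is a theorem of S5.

Tableau for the negation ~<>(~(r -> q) & (~r & ~p)):
1. ~<>(~(r -> q) & (~r & ~p)), u
2. ~(~(r -> q) & (~r & ~p)), u
3. ~(~r & ~p), u
4. p, u
Accessibility: uRu
The negation has an open branch (countermodel exists).

No, not valid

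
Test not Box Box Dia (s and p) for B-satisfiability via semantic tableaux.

1. not Box Box Dia (s and p), w0
2. not Box Dia (s and p), w1
3. not Dia (s and p), w2
4. not (s and p), w1
5. not (s and p), w2
6. not p, w1
7. not p, w2
Accessibility: w0Rw0, w0Rw1, w1Rw0, w1Rw1, w1Rw2, w2Rw1, w2Rw2

Satisfiable (open branch found)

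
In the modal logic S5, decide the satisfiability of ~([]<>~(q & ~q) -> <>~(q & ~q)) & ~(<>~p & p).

1. ~([]<>~(q & ~q) -> <>~(q & ~q)) & ~(<>~p & p), w0
2. ~([]<>~(q & ~q) -> <>~(q & ~q)), w0
3. ~(<>~p & p), w0
4. []<>~(q & ~q), w0
5. ~<>~(q & ~q), w0
6. <>~(q & ~q), w0
7. q & ~q, w0
8. q, w0
9. ~q, w0
Accessibility: w0Rw0
Branch closes: q and ~q both at w0.
(One branch shown.) All branches close.

Unsatisfiable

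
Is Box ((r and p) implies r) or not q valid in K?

Valid in K

Tableau for the negation not (Box ((r and p) implies r) or not q):
1. not (Box ((r and p) implies r) or not q), w0
2. not Box ((r and p) implies r), w0   [neg-or-rule on 1]
3. q, w0   [neg-or-rule on 1]
4. not ((r and p) implies r), w1   [neg-Box-rule on 2: fresh world w1, w0Rw1]
5. r and p, w1   [neg-implies-rule on 4]
6. not r, w1   [neg-implies-rule on 4]
7. r, w1   [and-rule on 5]
8. p, w1   [and-rule on 5]
Accessibility: w0Rw1
Branch closes: r and not r both at w1.
Every branch of the negation's tableau closes; the branch above is one of them.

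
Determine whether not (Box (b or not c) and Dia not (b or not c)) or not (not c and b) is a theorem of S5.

Tableau for the negation not (not (Box (b or not c) and Dia not (b or not c)) or not (not c and b)):
1. not (not (Box (b or not c) and Dia not (b or not c)) or not (not c and b)), u
2. Box (b or not c) and Dia not (b or not c), u   [neg-or-rule on 1]
3. not c and b, u   [neg-or-rule on 1]
4. Box (b or not c), u   [and-rule on 2]
5. Dia not (b or not c), u   [and-rule on 2]
6. not c, u   [and-rule on 3]
7. b, u   [and-rule on 3]
8. b or not c, u   [Box-rule on 4 via uRu]
9. not (b or not c), v   [Dia-rule on 5: fresh world v, uRv]
10. not b, v   [neg-or-rule on 9]
11. c, v   [neg-or-rule on 9]
12. b or not c, v   [Box-rule on 4 via uRv]
13. not c, v   [or-rule on 12 (branches; this branch)]
Accessibility: uRu, uRv, vRu, vRv
Branch closes: c and not c both at v.
Every branch of the negation's tableau closes; the branch above is one of them.

Yes, valid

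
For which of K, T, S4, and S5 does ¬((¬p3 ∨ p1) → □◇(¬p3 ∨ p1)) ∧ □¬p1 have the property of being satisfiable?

S5-tableau for the formula:
1. ¬((¬p3 ∨ p1) → □◇(¬p3 ∨ p1)) ∧ □¬p1, u
2. ¬((¬p3 ∨ p1) → □◇(¬p3 ∨ p1)), u
3. □¬p1, u
4. ¬p3 ∨ p1, u
5. ¬□◇(¬p3 ∨ p1), u
6. ¬p1, u
7. ¬p3, u
8. ¬◇(¬p3 ∨ p1), v
9. ¬p1, v
10. ¬(¬p3 ∨ p1), u
11. p3, u
Accessibility: uRu, uRv, vRu, vRv
Branch closes: p3 and ¬p3 both at u.
Every branch closes (one shown): unsatisfiable in S5.
S4-tableau for the formula:
1. ¬((¬p3 ∨ p1) → □◇(¬p3 ∨ p1)) ∧ □¬p1, u
2. ¬((¬p3 ∨ p1) → □◇(¬p3 ∨ p1)), u
3. □¬p1, u
4. ¬p3 ∨ p1, u
5. ¬□◇(¬p3 ∨ p1), u
6. ¬p1, u
7. ¬p3, u
8. ¬◇(¬p3 ∨ p1), v
9. ¬p1, v
10. ¬(¬p3 ∨ p1), v
11. p3, v
Accessibility: uRu, uRv, vRv
Complete open branch: satisfiable in S4, hence also in K, T (this S4-model is also a K-model and a T-model).

K, T, S4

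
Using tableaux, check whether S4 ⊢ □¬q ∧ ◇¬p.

Tableau for the negation ¬(□¬q ∧ ◇¬p):
1. ¬(□¬q ∧ ◇¬p), u
2. ¬◇¬p, u   [¬∧-rule on 1 (branches; this branch)]
3. p, u   [¬◇-rule on 2 via uRu]
Accessibility: uRu
The negation has an open branch (countermodel exists).

Not valid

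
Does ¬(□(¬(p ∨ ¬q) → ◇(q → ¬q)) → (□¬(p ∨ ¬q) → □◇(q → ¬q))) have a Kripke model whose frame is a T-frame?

Unsatisfiable

1. ¬(□(¬(p ∨ ¬q) → ◇(q → ¬q)) → (□¬(p ∨ ¬q) → □◇(q → ¬q))), u
2. □(¬(p ∨ ¬q) → ◇(q → ¬q)), u
3. ¬(□¬(p ∨ ¬q) → □◇(q → ¬q)), u
4. □¬(p ∨ ¬q), u
5. ¬□◇(q → ¬q), u
6. ¬(p ∨ ¬q) → ◇(q → ¬q), u
7. ¬(p ∨ ¬q), u
8. ¬p, u
9. q, u
10. ◇(q → ¬q), u
11. ¬◇(q → ¬q), v
12. ¬(p ∨ ¬q) → ◇(q → ¬q), v
13. ¬(p ∨ ¬q), v
14. ¬p, v
15. q, v
16. ¬(q → ¬q), v
17. ◇(q → ¬q), v
18. q → ¬q, w
19. ¬(p ∨ ¬q) → ◇(q → ¬q), w
20. ¬(p ∨ ¬q), w
21. ¬p, w
22. q, w
23. ¬q, w
Accessibility: uRu, uRv, uRw, vRv, wRw
Branch closes: q and ¬q both at w.
Every branch closes; the branch above is one of them.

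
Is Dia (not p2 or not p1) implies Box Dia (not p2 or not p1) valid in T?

No, not valid

Tableau for the negation not (Dia (not p2 or not p1) implies Box Dia (not p2 or not p1)):
1. not (Dia (not p2 or not p1) implies Box Dia (not p2 or not p1)), u
2. Dia (not p2 or not p1), u
3. not Box Dia (not p2 or not p1), u
4. not p2 or not p1, v
5. not p1, v
6. not Dia (not p2 or not p1), w
7. not (not p2 or not p1), w
8. p2, w
9. p1, w
Accessibility: uRu, uRv, uRw, vRv, wRw
The negation has an open branch (countermodel exists).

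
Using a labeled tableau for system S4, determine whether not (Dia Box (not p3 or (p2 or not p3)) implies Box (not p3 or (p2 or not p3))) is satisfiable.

1. not (Dia Box (not p3 or (p2 or not p3)) implies Box (not p3 or (p2 or not p3))), u
2. Dia Box (not p3 or (p2 or not p3)), u
3. not Box (not p3 or (p2 or not p3)), u
4. Box (not p3 or (p2 or not p3)), v
5. not p3 or (p2 or not p3), v
6. p2 or not p3, v
7. not p3, v
8. not (not p3 or (p2 or not p3)), w
9. p3, w
10. not (p2 or not p3), w
11. not p2, w
Accessibility: uRu, uRv, uRw, vRv, wRw

Yes, satisfiable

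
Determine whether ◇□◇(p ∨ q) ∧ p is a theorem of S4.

Invalid (countermodel exists)

Tableau for the negation ¬(◇□◇(p ∨ q) ∧ p):
1. ¬(◇□◇(p ∨ q) ∧ p), w0
2. ¬p, w0
Accessibility: w0Rw0
The negation has an open branch (countermodel exists).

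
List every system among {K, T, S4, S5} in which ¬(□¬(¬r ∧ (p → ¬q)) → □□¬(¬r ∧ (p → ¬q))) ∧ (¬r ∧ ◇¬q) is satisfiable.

T-tableau for the formula:
1. ¬(□¬(¬r ∧ (p → ¬q)) → □□¬(¬r ∧ (p → ¬q))) ∧ (¬r ∧ ◇¬q), u
2. ¬(□¬(¬r ∧ (p → ¬q)) → □□¬(¬r ∧ (p → ¬q))), u   [∧-rule on 1]
3. ¬r ∧ ◇¬q, u   [∧-rule on 1]
4. □¬(¬r ∧ (p → ¬q)), u   [¬→-rule on 2]
5. ¬□□¬(¬r ∧ (p → ¬q)), u   [¬→-rule on 2]
6. ¬r, u   [∧-rule on 3]
7. ◇¬q, u   [∧-rule on 3]
8. ¬(¬r ∧ (p → ¬q)), u   [□-rule on 4 via uRu]
9. ¬(p → ¬q), u   [¬∧-rule on 8 (branches; this branch)]
10. p, u   [¬→-rule on 9]
11. q, u   [¬→-rule on 9]
12. ¬□¬(¬r ∧ (p → ¬q)), v   [¬□-rule on 5: fresh world v, uRv]
13. ¬(¬r ∧ (p → ¬q)), v   [□-rule on 4 via uRv]
14. ¬(p → ¬q), v   [¬∧-rule on 13 (branches; this branch)]
15. p, v   [¬→-rule on 14]
16. q, v   [¬→-rule on 14]
17. ¬q, w   [◇-rule on 7: fresh world w, uRw]
18. ¬(¬r ∧ (p → ¬q)), w   [□-rule on 4 via uRw]
19. r, w   [¬∧-rule on 18 (branches; this branch)]
20. ¬r ∧ (p → ¬q), x   [¬□-rule on 12: fresh world x, vRx]
21. ¬r, x   [∧-rule on 20]
22. p → ¬q, x   [∧-rule on 20]
23. ¬q, x   [→-rule on 22 (branches; this branch)]
Accessibility: uRu, uRv, uRw, vRv, vRx, wRw, xRx
Complete open branch: satisfiable in T, hence also in K (this T-model is also a K-model).
S4-tableau for the formula:
1. ¬(□¬(¬r ∧ (p → ¬q)) → □□¬(¬r ∧ (p → ¬q))) ∧ (¬r ∧ ◇¬q), u
2. ¬(□¬(¬r ∧ (p → ¬q)) → □□¬(¬r ∧ (p → ¬q))), u   [∧-rule on 1]
3. ¬r ∧ ◇¬q, u   [∧-rule on 1]
4. □¬(¬r ∧ (p → ¬q)), u   [¬→-rule on 2]
5. ¬□□¬(¬r ∧ (p → ¬q)), u   [¬→-rule on 2]
6. ¬r, u   [∧-rule on 3]
7. ◇¬q, u   [∧-rule on 3]
8. ¬(¬r ∧ (p → ¬q)), u   [□-rule on 4 via uRu]
9. ¬(p → ¬q), u   [¬∧-rule on 8 (branches; this branch)]
10. p, u   [¬→-rule on 9]
11. q, u   [¬→-rule on 9]
12. ¬□¬(¬r ∧ (p → ¬q)), v   [¬□-rule on 5: fresh world v, uRv]
13. ¬(¬r ∧ (p → ¬q)), v   [□-rule on 4 via uRv]
14. ¬(p → ¬q), v   [¬∧-rule on 13 (branches; this branch)]
15. p, v   [¬→-rule on 14]
16. q, v   [¬→-rule on 14]
17. ¬q, w   [◇-rule on 7: fresh world w, uRw]
18. ¬(¬r ∧ (p → ¬q)), w   [□-rule on 4 via uRw]
19. r, w   [¬∧-rule on 18 (branches; this branch)]
20. ¬r ∧ (p → ¬q), x   [¬□-rule on 12: fresh world x, vRx]
21. ¬r, x   [∧-rule on 20]
22. p → ¬q, x   [∧-rule on 20]
23. ¬(¬r ∧ (p → ¬q)), x   [□-rule on 4 via uRx]
24. ¬q, x   [→-rule on 22 (branches; this branch)]
25. ¬(p → ¬q), x   [¬∧-rule on 23 (branches; this branch)]
26. p, x   [¬→-rule on 25]
27. q, x   [¬→-rule on 25]
Accessibility: uRu, uRv, uRw, uRx, vRv, vRx, wRw, xRx
Branch closes: q and ¬q both at x.
Every branch closes (one shown): unsatisfiable in S4, hence also in S5 (every S5-frame is an S4-frame).

K, T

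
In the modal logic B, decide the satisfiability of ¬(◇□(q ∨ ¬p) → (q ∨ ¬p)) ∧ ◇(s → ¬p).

1. ¬(◇□(q ∨ ¬p) → (q ∨ ¬p)) ∧ ◇(s → ¬p), u
2. ¬(◇□(q ∨ ¬p) → (q ∨ ¬p)), u
3. ◇(s → ¬p), u
4. ◇□(q ∨ ¬p), u
5. ¬(q ∨ ¬p), u
6. ¬q, u
7. p, u
8. s → ¬p, v
9. ¬p, v
10. □(q ∨ ¬p), w
11. q ∨ ¬p, u
12. q ∨ ¬p, w
13. ¬p, u
Accessibility: uRu, uRv, uRw, vRu, vRv, wRu, wRw
Branch closes: p and ¬p both at u.
(One branch shown.) All branches close.

No, unsatisfiable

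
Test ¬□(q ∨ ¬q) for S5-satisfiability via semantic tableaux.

Unsatisfiable (every branch closes)

1. ¬□(q ∨ ¬q), w0
2. ¬(q ∨ ¬q), w1
3. ¬q, w1
4. q, w1
Accessibility: w0Rw0, w0Rw1, w1Rw0, w1Rw1
Branch closes: q and ¬q both at w1.
All branches of the tableau close; one closing branch shown above.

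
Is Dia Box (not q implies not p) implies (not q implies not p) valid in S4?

Tableau for the negation not (Dia Box (not q implies not p) implies (not q implies not p)):
1. not (Dia Box (not q implies not p) implies (not q implies not p)), 0
2. Dia Box (not q implies not p), 0
3. not (not q implies not p), 0
4. not q, 0
5. p, 0
6. Box (not q implies not p), 1
7. not q implies not p, 1
8. not p, 1
Accessibility: 0R0, 0R1, 1R1
The negation has an open branch (countermodel exists).

Invalid (countermodel exists)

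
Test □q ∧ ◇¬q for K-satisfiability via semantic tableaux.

No, unsatisfiable

1. □q ∧ ◇¬q, w0
2. □q, w0
3. ◇¬q, w0
4. ¬q, w1
5. q, w1
Accessibility: w0Rw1
Branch closes: q and ¬q both at w1.
All branches of the tableau close; one closing branch shown above.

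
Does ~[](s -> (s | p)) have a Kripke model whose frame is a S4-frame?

No, unsatisfiable

1. ~[](s -> (s | p)), 0
2. ~(s -> (s | p)), 1   [~[]-rule on 1: fresh world 1, 0R1]
3. s, 1   [~->-rule on 2]
4. ~(s | p), 1   [~->-rule on 2]
5. ~s, 1   [~|-rule on 4]
6. ~p, 1   [~|-rule on 4]
Accessibility: 0R0, 0R1, 1R1
Branch closes: s and ~s both at 1.
(One branch shown.) All branches close.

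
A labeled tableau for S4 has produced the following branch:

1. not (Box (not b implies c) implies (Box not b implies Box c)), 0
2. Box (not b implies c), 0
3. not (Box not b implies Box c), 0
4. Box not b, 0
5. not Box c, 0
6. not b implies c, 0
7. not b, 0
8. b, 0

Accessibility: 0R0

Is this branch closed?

Both b and not b appear at 0.

Closed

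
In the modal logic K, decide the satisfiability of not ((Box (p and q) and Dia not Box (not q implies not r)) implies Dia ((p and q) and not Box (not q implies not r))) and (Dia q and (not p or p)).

Unsatisfiable

1. not ((Box (p and q) and Dia not Box (not q implies not r)) implies Dia ((p and q) and not Box (not q implies not r))) and (Dia q and (not p or p)), w0
2. not ((Box (p and q) and Dia not Box (not q implies not r)) implies Dia ((p and q) and not Box (not q implies not r))), w0   [and-rule on 1]
3. Dia q and (not p or p), w0   [and-rule on 1]
4. Box (p and q) and Dia not Box (not q implies not r), w0   [neg-implies-rule on 2]
5. not Dia ((p and q) and not Box (not q implies not r)), w0   [neg-implies-rule on 2]
6. Dia q, w0   [and-rule on 3]
7. not p or p, w0   [and-rule on 3]
8. Box (p and q), w0   [and-rule on 4]
9. Dia not Box (not q implies not r), w0   [and-rule on 4]
10. p, w0   [or-rule on 7 (branches; this branch)]
11. q, w1   [Dia-rule on 6: fresh world w1, w0Rw1]
12. not ((p and q) and not Box (not q implies not r)), w1   [neg-Dia-rule on 5 via w0Rw1]
13. p and q, w1   [Box-rule on 8 via w0Rw1]
14. p, w1   [and-rule on 13]
15. Box (not q implies not r), w1   [neg-and-rule on 12 (branches; this branch)]
16. not Box (not q implies not r), w2   [Dia-rule on 9: fresh world w2, w0Rw2]
17. not ((p and q) and not Box (not q implies not r)), w2   [neg-Dia-rule on 5 via w0Rw2]
18. p and q, w2   [Box-rule on 8 via w0Rw2]
19. p, w2   [and-rule on 18]
20. q, w2   [and-rule on 18]
21. Box (not q implies not r), w2   [neg-and-rule on 17 (branches; this branch)]
22. not (not q implies not r), w3   [neg-Box-rule on 16: fresh world w3, w2Rw3]
23. not q, w3   [neg-implies-rule on 22]
24. r, w3   [neg-implies-rule on 22]
25. not q implies not r, w3   [Box-rule on 21 via w2Rw3]
26. not r, w3   [implies-rule on 25 (branches; this branch)]
Accessibility: w0Rw1, w0Rw2, w2Rw3
Branch closes: r and not r both at w3.
(One branch shown.) All branches close.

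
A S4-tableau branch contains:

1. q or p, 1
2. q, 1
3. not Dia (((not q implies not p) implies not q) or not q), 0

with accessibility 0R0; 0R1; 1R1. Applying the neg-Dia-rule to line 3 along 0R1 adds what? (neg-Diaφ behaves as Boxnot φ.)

neg-Diaφ behaves as Boxnot φ: propagate the negated body to each accessible world.

not (((not q implies not p) implies not q) or not q), 1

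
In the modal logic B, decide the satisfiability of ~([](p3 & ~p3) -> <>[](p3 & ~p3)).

1. ~([](p3 & ~p3) -> <>[](p3 & ~p3)), 0
2. [](p3 & ~p3), 0
3. ~<>[](p3 & ~p3), 0
4. p3 & ~p3, 0
5. p3, 0
6. ~p3, 0
Accessibility: 0R0
Branch closes: p3 and ~p3 both at 0.
All branches of the tableau close; one closing branch shown above.

Unsatisfiable (every branch closes)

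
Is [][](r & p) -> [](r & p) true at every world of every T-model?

Valid in T

Tableau for the negation ~([][](r & p) -> [](r & p)):
1. ~([][](r & p) -> [](r & p)), u
2. [][](r & p), u   [~->-rule on 1]
3. ~[](r & p), u   [~->-rule on 1]
4. [](r & p), u   [[]-rule on 2 via uRu]
5. r & p, u   [[]-rule on 4 via uRu]
6. r, u   [&-rule on 5]
7. p, u   [&-rule on 5]
8. ~(r & p), v   [~[]-rule on 3: fresh world v, uRv]
9. [](r & p), v   [[]-rule on 2 via uRv]
10. r & p, v   [[]-rule on 4 via uRv]
11. r, v   [&-rule on 10]
12. p, v   [&-rule on 10]
13. ~p, v   [~&-rule on 8 (branches; this branch)]
Accessibility: uRu, uRv, vRv
Branch closes: p and ~p both at v.
All branches of the negation close; one closing branch shown above.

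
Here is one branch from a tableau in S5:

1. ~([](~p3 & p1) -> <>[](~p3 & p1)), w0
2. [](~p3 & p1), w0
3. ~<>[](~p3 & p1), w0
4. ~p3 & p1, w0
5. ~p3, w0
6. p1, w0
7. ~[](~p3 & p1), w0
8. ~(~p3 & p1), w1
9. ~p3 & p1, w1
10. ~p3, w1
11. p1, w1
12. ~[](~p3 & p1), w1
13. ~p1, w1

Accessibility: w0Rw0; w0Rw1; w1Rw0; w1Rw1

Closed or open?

Closed

Both p1 and ~p1 appear at w1.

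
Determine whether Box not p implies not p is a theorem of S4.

Tableau for the negation not (Box not p implies not p):
1. not (Box not p implies not p), w0
2. Box not p, w0
3. p, w0
4. not p, w0
Accessibility: w0Rw0
Branch closes: p and not p both at w0.
Every branch of the negation's tableau closes; the branch above is one of them.

Valid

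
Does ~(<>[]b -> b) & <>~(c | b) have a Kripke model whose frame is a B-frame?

1. ~(<>[]b -> b) & <>~(c | b), u
2. ~(<>[]b -> b), u
3. <>~(c | b), u
4. <>[]b, u
5. ~b, u
6. ~(c | b), v
7. ~c, v
8. ~b, v
9. []b, w
10. b, u
Accessibility: uRu, uRv, uRw, vRu, vRv, wRu, wRw
Branch closes: b and ~b both at u.
Every branch closes; the branch above is one of them.

Unsatisfiable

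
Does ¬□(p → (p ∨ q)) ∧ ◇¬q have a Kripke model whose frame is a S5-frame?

Unsatisfiable (every branch closes)

1. ¬□(p → (p ∨ q)) ∧ ◇¬q, w0
2. ¬□(p → (p ∨ q)), w0   [∧-rule on 1]
3. ◇¬q, w0   [∧-rule on 1]
4. ¬(p → (p ∨ q)), w1   [¬□-rule on 2: fresh world w1, w0Rw1]
5. p, w1   [¬→-rule on 4]
6. ¬(p ∨ q), w1   [¬→-rule on 4]
7. ¬p, w1   [¬∨-rule on 6]
8. ¬q, w1   [¬∨-rule on 6]
Accessibility: w0Rw0, w0Rw1, w1Rw0, w1Rw1
Branch closes: p and ¬p both at w1.
Every branch closes; the branch above is one of them.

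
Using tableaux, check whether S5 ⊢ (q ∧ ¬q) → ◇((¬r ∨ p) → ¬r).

Yes, valid

Tableau for the negation ¬((q ∧ ¬q) → ◇((¬r ∨ p) → ¬r)):
1. ¬((q ∧ ¬q) → ◇((¬r ∨ p) → ¬r)), w0
2. q ∧ ¬q, w0   [¬→-rule on 1]
3. ¬◇((¬r ∨ p) → ¬r), w0   [¬→-rule on 1]
4. q, w0   [∧-rule on 2]
5. ¬q, w0   [∧-rule on 2]
Accessibility: w0Rw0
Branch closes: q and ¬q both at w0.
Every branch of the negation's tableau closes; the branch above is one of them.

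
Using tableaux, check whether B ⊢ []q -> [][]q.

Invalid (countermodel exists)

Tableau for the negation ~([]q -> [][]q):
1. ~([]q -> [][]q), u
2. []q, u
3. ~[][]q, u
4. q, u
5. ~[]q, v
6. q, v
7. ~q, w
Accessibility: uRu, uRv, vRu, vRv, vRw, wRv, wRw
The negation has an open branch (countermodel exists).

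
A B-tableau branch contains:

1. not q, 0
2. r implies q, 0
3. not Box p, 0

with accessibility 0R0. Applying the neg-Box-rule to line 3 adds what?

a fresh world 1 with 0R1, and not p at 1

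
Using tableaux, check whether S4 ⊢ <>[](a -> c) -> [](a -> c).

No, not valid

Tableau for the negation ~(<>[](a -> c) -> [](a -> c)):
1. ~(<>[](a -> c) -> [](a -> c)), u
2. <>[](a -> c), u
3. ~[](a -> c), u
4. [](a -> c), v
5. a -> c, v
6. c, v
7. ~(a -> c), w
8. a, w
9. ~c, w
Accessibility: uRu, uRv, uRw, vRv, wRw
The negation has an open branch (countermodel exists).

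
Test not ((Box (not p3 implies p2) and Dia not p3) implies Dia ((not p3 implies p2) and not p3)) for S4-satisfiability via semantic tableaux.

1. not ((Box (not p3 implies p2) and Dia not p3) implies Dia ((not p3 implies p2) and not p3)), 0
2. Box (not p3 implies p2) and Dia not p3, 0
3. not Dia ((not p3 implies p2) and not p3), 0
4. Box (not p3 implies p2), 0
5. Dia not p3, 0
6. not ((not p3 implies p2) and not p3), 0
7. not p3 implies p2, 0
8. p3, 0
9. p2, 0
10. not p3, 1
11. not ((not p3 implies p2) and not p3), 1
12. not p3 implies p2, 1
13. not (not p3 implies p2), 1
14. not p2, 1
15. p2, 1
Accessibility: 0R0, 0R1, 1R1
Branch closes: p2 and not p2 both at 1.
Every branch closes; the branch above is one of them.

Unsatisfiable (every branch closes)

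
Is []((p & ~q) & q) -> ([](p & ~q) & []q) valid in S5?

Valid in S5

Tableau for the negation ~([]((p & ~q) & q) -> ([](p & ~q) & []q)):
1. ~([]((p & ~q) & q) -> ([](p & ~q) & []q)), w0
2. []((p & ~q) & q), w0
3. ~([](p & ~q) & []q), w0
4. (p & ~q) & q, w0
5. p & ~q, w0
6. q, w0
7. p, w0
8. ~q, w0
Accessibility: w0Rw0
Branch closes: q and ~q both at w0.
Every branch of the negation's tableau closes; the branch above is one of them.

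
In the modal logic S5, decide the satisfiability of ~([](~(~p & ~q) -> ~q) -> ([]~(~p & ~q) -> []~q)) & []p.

No, unsatisfiable

1. ~([](~(~p & ~q) -> ~q) -> ([]~(~p & ~q) -> []~q)) & []p, u
2. ~([](~(~p & ~q) -> ~q) -> ([]~(~p & ~q) -> []~q)), u
3. []p, u
4. [](~(~p & ~q) -> ~q), u
5. ~([]~(~p & ~q) -> []~q), u
6. []~(~p & ~q), u
7. ~[]~q, u
8. p, u
9. ~(~p & ~q) -> ~q, u
10. ~(~p & ~q), u
11. ~q, u
12. q, v
13. p, v
14. ~(~p & ~q) -> ~q, v
15. ~(~p & ~q), v
16. ~p & ~q, v
17. ~p, v
18. ~q, v
Accessibility: uRu, uRv, vRu, vRv
Branch closes: p and ~p both at v.
All branches of the tableau close; one closing branch shown above.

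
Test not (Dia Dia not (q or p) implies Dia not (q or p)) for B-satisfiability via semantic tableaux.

Yes, satisfiable

1. not (Dia Dia not (q or p) implies Dia not (q or p)), w0
2. Dia Dia not (q or p), w0
3. not Dia not (q or p), w0
4. q or p, w0
5. p, w0
6. Dia not (q or p), w1
7. q or p, w1
8. p, w1
9. not (q or p), w2
10. not q, w2
11. not p, w2
Accessibility: w0Rw0, w0Rw1, w1Rw0, w1Rw1, w1Rw2, w2Rw1, w2Rw2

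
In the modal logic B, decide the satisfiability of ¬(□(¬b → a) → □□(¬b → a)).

1. ¬(□(¬b → a) → □□(¬b → a)), 0
2. □(¬b → a), 0   [¬→-rule on 1]
3. ¬□□(¬b → a), 0   [¬→-rule on 1]
4. ¬b → a, 0   [□-rule on 2 via 0R0]
5. a, 0   [→-rule on 4 (branches; this branch)]
6. ¬□(¬b → a), 1   [¬□-rule on 3: fresh world 1, 0R1]
7. ¬b → a, 1   [□-rule on 2 via 0R1]
8. a, 1   [→-rule on 7 (branches; this branch)]
9. ¬(¬b → a), 2   [¬□-rule on 6: fresh world 2, 1R2]
10. ¬b, 2   [¬→-rule on 9]
11. ¬a, 2   [¬→-rule on 9]
Accessibility: 0R0, 0R1, 1R0, 1R1, 1R2, 2R1, 2R2

Satisfiable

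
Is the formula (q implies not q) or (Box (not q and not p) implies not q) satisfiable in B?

1. (q implies not q) or (Box (not q and not p) implies not q), u
2. Box (not q and not p) implies not q, u   [or-rule on 1 (branches; this branch)]
3. not q, u   [implies-rule on 2 (branches; this branch)]
Accessibility: uRu

Yes, satisfiable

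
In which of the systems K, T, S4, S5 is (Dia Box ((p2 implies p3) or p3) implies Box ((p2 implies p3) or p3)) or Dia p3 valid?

S5-tableau for the negation not ((Dia Box ((p2 implies p3) or p3) implies Box ((p2 implies p3) or p3)) or Dia p3):
1. not ((Dia Box ((p2 implies p3) or p3) implies Box ((p2 implies p3) or p3)) or Dia p3), w0
2. not (Dia Box ((p2 implies p3) or p3) implies Box ((p2 implies p3) or p3)), w0   [neg-or-rule on 1]
3. not Dia p3, w0   [neg-or-rule on 1]
4. Dia Box ((p2 implies p3) or p3), w0   [neg-implies-rule on 2]
5. not Box ((p2 implies p3) or p3), w0   [neg-implies-rule on 2]
6. not p3, w0   [neg-Dia-rule on 3 via w0Rw0]
7. Box ((p2 implies p3) or p3), w1   [Dia-rule on 4: fresh world w1, w0Rw1]
8. not p3, w1   [neg-Dia-rule on 3 via w0Rw1]
9. (p2 implies p3) or p3, w0   [Box-rule on 7 via w1Rw0]
10. (p2 implies p3) or p3, w1   [Box-rule on 7 via w1Rw1]
11. p2 implies p3, w0   [or-rule on 9 (branches; this branch)]
12. p2 implies p3, w1   [or-rule on 10 (branches; this branch)]
13. not p2, w0   [implies-rule on 11 (branches; this branch)]
14. not p2, w1   [implies-rule on 12 (branches; this branch)]
15. not ((p2 implies p3) or p3), w2   [neg-Box-rule on 5: fresh world w2, w0Rw2]
16. not (p2 implies p3), w2   [neg-or-rule on 15]
17. not p3, w2   [neg-or-rule on 15]
18. p2, w2   [neg-implies-rule on 16]
19. (p2 implies p3) or p3, w2   [Box-rule on 7 via w1Rw2]
20. p2 implies p3, w2   [or-rule on 19 (branches; this branch)]
21. p3, w2   [implies-rule on 20 (branches; this branch)]
Accessibility: w0Rw0, w0Rw1, w0Rw2, w1Rw0, w1Rw1, w1Rw2, w2Rw0, w2Rw1, w2Rw2
Branch closes: p3 and not p3 both at w2.
Every branch closes (one shown): valid in S5.
S4-tableau for the negation not ((Dia Box ((p2 implies p3) or p3) implies Box ((p2 implies p3) or p3)) or Dia p3):
1. not ((Dia Box ((p2 implies p3) or p3) implies Box ((p2 implies p3) or p3)) or Dia p3), w0
2. not (Dia Box ((p2 implies p3) or p3) implies Box ((p2 implies p3) or p3)), w0   [neg-or-rule on 1]
3. not Dia p3, w0   [neg-or-rule on 1]
4. Dia Box ((p2 implies p3) or p3), w0   [neg-implies-rule on 2]
5. not Box ((p2 implies p3) or p3), w0   [neg-implies-rule on 2]
6. not p3, w0   [neg-Dia-rule on 3 via w0Rw0]
7. Box ((p2 implies p3) or p3), w1   [Dia-rule on 4: fresh world w1, w0Rw1]
8. not p3, w1   [neg-Dia-rule on 3 via w0Rw1]
9. (p2 implies p3) or p3, w1   [Box-rule on 7 via w1Rw1]
10. p2 implies p3, w1   [or-rule on 9 (branches; this branch)]
11. not p2, w1   [implies-rule on 10 (branches; this branch)]
12. not ((p2 implies p3) or p3), w2   [neg-Box-rule on 5: fresh world w2, w0Rw2]
13. not (p2 implies p3), w2   [neg-or-rule on 12]
14. not p3, w2   [neg-or-rule on 12]
15. p2, w2   [neg-implies-rule on 13]
Accessibility: w0Rw0, w0Rw1, w0Rw2, w1Rw1, w2Rw2
Complete open branch: countermodel on an S4-frame, so not valid in S4, nor in K, T (the same frame is also a K-frame and a T-frame).

S5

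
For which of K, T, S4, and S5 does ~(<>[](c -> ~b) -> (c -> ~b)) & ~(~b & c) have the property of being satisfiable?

K, T, S4

S5-tableau for the formula:
1. ~(<>[](c -> ~b) -> (c -> ~b)) & ~(~b & c), w0
2. ~(<>[](c -> ~b) -> (c -> ~b)), w0
3. ~(~b & c), w0
4. <>[](c -> ~b), w0
5. ~(c -> ~b), w0
6. c, w0
7. b, w0
8. [](c -> ~b), w1
9. c -> ~b, w0
10. c -> ~b, w1
11. ~b, w0
Accessibility: w0Rw0, w0Rw1, w1Rw0, w1Rw1
Branch closes: b and ~b both at w0.
Every branch closes (one shown): unsatisfiable in S5.
S4-tableau for the formula:
1. ~(<>[](c -> ~b) -> (c -> ~b)) & ~(~b & c), w0
2. ~(<>[](c -> ~b) -> (c -> ~b)), w0
3. ~(~b & c), w0
4. <>[](c -> ~b), w0
5. ~(c -> ~b), w0
6. c, w0
7. b, w0
8. [](c -> ~b), w1
9. c -> ~b, w1
10. ~b, w1
Accessibility: w0Rw0, w0Rw1, w1Rw1
Complete open branch: satisfiable in S4, hence also in K, T (this S4-model is also a K-model and a T-model).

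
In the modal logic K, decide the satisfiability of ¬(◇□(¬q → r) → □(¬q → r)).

Yes, satisfiable

1. ¬(◇□(¬q → r) → □(¬q → r)), u
2. ◇□(¬q → r), u
3. ¬□(¬q → r), u
4. □(¬q → r), v
5. ¬(¬q → r), w
6. ¬q, w
7. ¬r, w
Accessibility: uRv, uRw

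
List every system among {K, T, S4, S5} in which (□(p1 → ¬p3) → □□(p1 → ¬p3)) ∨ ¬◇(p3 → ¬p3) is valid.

S4-tableau for the negation ¬((□(p1 → ¬p3) → □□(p1 → ¬p3)) ∨ ¬◇(p3 → ¬p3)):
1. ¬((□(p1 → ¬p3) → □□(p1 → ¬p3)) ∨ ¬◇(p3 → ¬p3)), u
2. ¬(□(p1 → ¬p3) → □□(p1 → ¬p3)), u   [¬∨-rule on 1]
3. ◇(p3 → ¬p3), u   [¬∨-rule on 1]
4. □(p1 → ¬p3), u   [¬→-rule on 2]
5. ¬□□(p1 → ¬p3), u   [¬→-rule on 2]
6. p1 → ¬p3, u   [□-rule on 4 via uRu]
7. ¬p3, u   [→-rule on 6 (branches; this branch)]
8. p3 → ¬p3, v   [◇-rule on 3: fresh world v, uRv]
9. p1 → ¬p3, v   [□-rule on 4 via uRv]
10. ¬p3, v   [→-rule on 8 (branches; this branch)]
11. ¬□(p1 → ¬p3), w   [¬□-rule on 5: fresh world w, uRw]
12. p1 → ¬p3, w   [□-rule on 4 via uRw]
13. ¬p3, w   [→-rule on 12 (branches; this branch)]
14. ¬(p1 → ¬p3), x   [¬□-rule on 11: fresh world x, wRx]
15. p1, x   [¬→-rule on 14]
16. p3, x   [¬→-rule on 14]
17. p1 → ¬p3, x   [□-rule on 4 via uRx]
18. ¬p3, x   [→-rule on 17 (branches; this branch)]
Accessibility: uRu, uRv, uRw, uRx, vRv, wRw, wRx, xRx
Branch closes: p3 and ¬p3 both at x.
Every branch closes (one shown): valid in S4, hence also in S5 (every theorem of S4 is a theorem of S5).
T-tableau for the negation ¬((□(p1 → ¬p3) → □□(p1 → ¬p3)) ∨ ¬◇(p3 → ¬p3)):
1. ¬((□(p1 → ¬p3) → □□(p1 → ¬p3)) ∨ ¬◇(p3 → ¬p3)), u
2. ¬(□(p1 → ¬p3) → □□(p1 → ¬p3)), u   [¬∨-rule on 1]
3. ◇(p3 → ¬p3), u   [¬∨-rule on 1]
4. □(p1 → ¬p3), u   [¬→-rule on 2]
5. ¬□□(p1 → ¬p3), u   [¬→-rule on 2]
6. p1 → ¬p3, u   [□-rule on 4 via uRu]
7. ¬p3, u   [→-rule on 6 (branches; this branch)]
8. p3 → ¬p3, v   [◇-rule on 3: fresh world v, uRv]
9. p1 → ¬p3, v   [□-rule on 4 via uRv]
10. ¬p3, v   [→-rule on 8 (branches; this branch)]
11. ¬□(p1 → ¬p3), w   [¬□-rule on 5: fresh world w, uRw]
12. p1 → ¬p3, w   [□-rule on 4 via uRw]
13. ¬p3, w   [→-rule on 12 (branches; this branch)]
14. ¬(p1 → ¬p3), x   [¬□-rule on 11: fresh world x, wRx]
15. p1, x   [¬→-rule on 14]
16. p3, x   [¬→-rule on 14]
Accessibility: uRu, uRv, uRw, vRv, wRw, wRx, xRx
Complete open branch: countermodel on a T-frame, so not valid in T, nor in K (the same frame is also a K-frame).

S4, S5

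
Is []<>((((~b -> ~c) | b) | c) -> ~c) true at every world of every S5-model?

Invalid (countermodel exists)

Tableau for the negation ~[]<>((((~b -> ~c) | b) | c) -> ~c):
1. ~[]<>((((~b -> ~c) | b) | c) -> ~c), 0
2. ~<>((((~b -> ~c) | b) | c) -> ~c), 1
3. ~((((~b -> ~c) | b) | c) -> ~c), 0
4. ((~b -> ~c) | b) | c, 0
5. c, 0
6. ~((((~b -> ~c) | b) | c) -> ~c), 1
7. ((~b -> ~c) | b) | c, 1
8. c, 1
Accessibility: 0R0, 0R1, 1R0, 1R1
The negation has an open branch (countermodel exists).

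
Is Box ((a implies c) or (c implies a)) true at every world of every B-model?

Tableau for the negation not Box ((a implies c) or (c implies a)):
1. not Box ((a implies c) or (c implies a)), 0
2. not ((a implies c) or (c implies a)), 1
3. not (a implies c), 1
4. not (c implies a), 1
5. a, 1
6. not c, 1
7. c, 1
8. not a, 1
Accessibility: 0R0, 0R1, 1R0, 1R1
Branch closes: c and not c both at 1.
Every branch of the negation's tableau closes; the branch above is one of them.

Valid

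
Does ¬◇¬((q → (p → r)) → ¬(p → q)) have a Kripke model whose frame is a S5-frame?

Satisfiable (open branch found)

1. ¬◇¬((q → (p → r)) → ¬(p → q)), 0
2. (q → (p → r)) → ¬(p → q), 0
3. ¬(p → q), 0
4. p, 0
5. ¬q, 0
Accessibility: 0R0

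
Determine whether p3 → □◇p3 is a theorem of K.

Invalid (countermodel exists)

Tableau for the negation ¬(p3 → □◇p3):
1. ¬(p3 → □◇p3), u
2. p3, u   [¬→-rule on 1]
3. ¬□◇p3, u   [¬→-rule on 1]
4. ¬◇p3, v   [¬□-rule on 3: fresh world v, uRv]
Accessibility: uRv
The negation has an open branch (countermodel exists).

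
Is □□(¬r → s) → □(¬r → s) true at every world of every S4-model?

Yes, valid

Tableau for the negation ¬(□□(¬r → s) → □(¬r → s)):
1. ¬(□□(¬r → s) → □(¬r → s)), u
2. □□(¬r → s), u
3. ¬□(¬r → s), u
4. □(¬r → s), u
5. ¬r → s, u
6. s, u
7. ¬(¬r → s), v
8. ¬r, v
9. ¬s, v
10. □(¬r → s), v
11. ¬r → s, v
12. s, v
Accessibility: uRu, uRv, vRv
Branch closes: s and ¬s both at v.
Every branch of the negation's tableau closes; the branch above is one of them.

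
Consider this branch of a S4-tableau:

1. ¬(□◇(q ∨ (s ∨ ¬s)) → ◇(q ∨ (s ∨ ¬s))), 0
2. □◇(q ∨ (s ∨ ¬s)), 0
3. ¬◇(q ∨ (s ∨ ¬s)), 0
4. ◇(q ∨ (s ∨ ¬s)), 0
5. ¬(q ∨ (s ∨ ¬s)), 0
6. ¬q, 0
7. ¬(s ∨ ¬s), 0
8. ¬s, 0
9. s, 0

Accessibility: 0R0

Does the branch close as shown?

Yes, closed

Both s and ¬s appear at 0.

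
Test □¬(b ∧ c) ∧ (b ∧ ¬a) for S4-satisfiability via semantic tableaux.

Satisfiable

1. □¬(b ∧ c) ∧ (b ∧ ¬a), 0
2. □¬(b ∧ c), 0
3. b ∧ ¬a, 0
4. b, 0
5. ¬a, 0
6. ¬(b ∧ c), 0
7. ¬c, 0
Accessibility: 0R0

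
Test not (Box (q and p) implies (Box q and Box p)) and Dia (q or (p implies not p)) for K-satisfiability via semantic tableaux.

1. not (Box (q and p) implies (Box q and Box p)) and Dia (q or (p implies not p)), 0
2. not (Box (q and p) implies (Box q and Box p)), 0
3. Dia (q or (p implies not p)), 0
4. Box (q and p), 0
5. not (Box q and Box p), 0
6. not Box p, 0
7. q or (p implies not p), 1
8. q and p, 1
9. q, 1
10. p, 1
11. not p, 2
12. q and p, 2
13. q, 2
14. p, 2
Accessibility: 0R1, 0R2
Branch closes: p and not p both at 2.
(One branch shown.) All branches close.

Unsatisfiable (every branch closes)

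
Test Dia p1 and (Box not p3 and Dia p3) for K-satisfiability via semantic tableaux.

Unsatisfiable

1. Dia p1 and (Box not p3 and Dia p3), w0
2. Dia p1, w0
3. Box not p3 and Dia p3, w0
4. Box not p3, w0
5. Dia p3, w0
6. p1, w1
7. not p3, w1
8. p3, w2
9. not p3, w2
Accessibility: w0Rw1, w0Rw2
Branch closes: p3 and not p3 both at w2.
All branches of the tableau close; one closing branch shown above.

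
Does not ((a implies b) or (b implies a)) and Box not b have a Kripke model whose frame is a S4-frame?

Unsatisfiable

1. not ((a implies b) or (b implies a)) and Box not b, u
2. not ((a implies b) or (b implies a)), u
3. Box not b, u
4. not (a implies b), u
5. not (b implies a), u
6. a, u
7. not b, u
8. b, u
9. not a, u
Accessibility: uRu
Branch closes: b and not b both at u.
All branches of the tableau close; one closing branch shown above.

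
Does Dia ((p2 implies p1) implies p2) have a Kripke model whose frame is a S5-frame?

Yes, satisfiable

1. Dia ((p2 implies p1) implies p2), 0
2. (p2 implies p1) implies p2, 1
3. p2, 1
Accessibility: 0R0, 0R1, 1R0, 1R1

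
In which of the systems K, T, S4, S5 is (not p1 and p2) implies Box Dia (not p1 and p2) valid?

S5-tableau for the negation not ((not p1 and p2) implies Box Dia (not p1 and p2)):
1. not ((not p1 and p2) implies Box Dia (not p1 and p2)), w0
2. not p1 and p2, w0   [neg-implies-rule on 1]
3. not Box Dia (not p1 and p2), w0   [neg-implies-rule on 1]
4. not p1, w0   [and-rule on 2]
5. p2, w0   [and-rule on 2]
6. not Dia (not p1 and p2), w1   [neg-Box-rule on 3: fresh world w1, w0Rw1]
7. not (not p1 and p2), w0   [neg-Dia-rule on 6 via w1Rw0]
8. not (not p1 and p2), w1   [neg-Dia-rule on 6 via w1Rw1]
9. not p2, w0   [neg-and-rule on 7 (branches; this branch)]
Accessibility: w0Rw0, w0Rw1, w1Rw0, w1Rw1
Branch closes: p2 and not p2 both at w0.
Every branch closes (one shown): valid in S5.
S4-tableau for the negation not ((not p1 and p2) implies Box Dia (not p1 and p2)):
1. not ((not p1 and p2) implies Box Dia (not p1 and p2)), w0
2. not p1 and p2, w0   [neg-implies-rule on 1]
3. not Box Dia (not p1 and p2), w0   [neg-implies-rule on 1]
4. not p1, w0   [and-rule on 2]
5. p2, w0   [and-rule on 2]
6. not Dia (not p1 and p2), w1   [neg-Box-rule on 3: fresh world w1, w0Rw1]
7. not (not p1 and p2), w1   [neg-Dia-rule on 6 via w1Rw1]
8. not p2, w1   [neg-and-rule on 7 (branches; this branch)]
Accessibility: w0Rw0, w0Rw1, w1Rw1
Complete open branch: countermodel on an S4-frame, so not valid in S4, nor in K, T (the same frame is also a K-frame and a T-frame).

S5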